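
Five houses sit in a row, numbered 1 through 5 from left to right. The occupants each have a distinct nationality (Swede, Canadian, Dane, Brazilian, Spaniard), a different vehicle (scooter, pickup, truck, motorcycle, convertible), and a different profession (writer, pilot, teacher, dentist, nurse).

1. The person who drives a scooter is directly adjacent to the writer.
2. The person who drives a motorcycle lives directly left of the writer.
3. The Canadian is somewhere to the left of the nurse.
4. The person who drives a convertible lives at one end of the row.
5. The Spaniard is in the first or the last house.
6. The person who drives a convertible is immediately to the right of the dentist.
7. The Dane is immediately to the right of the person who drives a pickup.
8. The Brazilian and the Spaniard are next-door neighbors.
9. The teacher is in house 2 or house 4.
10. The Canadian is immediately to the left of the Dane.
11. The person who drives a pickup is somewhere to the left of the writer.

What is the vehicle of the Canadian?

Clue 6: the person who drives a convertible is in house 5.
Clue 6 places the dentist in house 4.
House 1's profession must be pilot (nothing else left).
That leaves teacher as the profession for house 2.
The Brazilian is narrowed to house 2 or 4; consider each.
Placing it in house 2 leads to a contradiction, so it's in house 4.
By clue 8, the Spaniard is in house 5.
That leaves truck as the vehicle for house 3.
House 1 vehicle: only pickup fits.
Clue 7 places the Dane in house 2.
Clue 10 places the Canadian in house 1.
So house 3 gets Swede for nationality.
The person who drives a motorcycle is narrowed to house 2 or 4; consider each.
Placing it in house 4 leads to a contradiction, so it's in house 2.
From clue 2, the writer must be in house 3.
That leaves scooter as the vehicle for house 4.
House 5's profession must be nurse (nothing else left).
So: house 1 = Canadian/pickup/pilot, house 2 = Dane/motorcycle/teacher, house 3 = Swede/truck/writer, house 4 = Brazilian/scooter/dentist, house 5 = Spaniard/convertible/nurse.

pickup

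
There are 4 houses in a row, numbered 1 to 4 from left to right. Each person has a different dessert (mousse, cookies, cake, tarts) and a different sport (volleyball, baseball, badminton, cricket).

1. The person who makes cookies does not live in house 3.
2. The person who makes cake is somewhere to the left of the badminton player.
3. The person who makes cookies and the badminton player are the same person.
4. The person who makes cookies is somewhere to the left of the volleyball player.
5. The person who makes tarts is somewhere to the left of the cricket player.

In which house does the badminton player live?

From clue 4, the person who makes cookies must be in house 2.
House 4's dessert must be mousse (nothing else left).
The only sport still possible for house 1 is baseball.
Clue 3 places the badminton player in house 2.
Clue 2: the person who makes cake is in house 1.
House 3's dessert must be tarts (nothing else left).
Clue 5: the cricket player is in house 4.
House 3's sport must be volleyball (nothing else left).
So: house 1 = cake/baseball, house 2 = cookies/badminton, house 3 = tarts/volleyball, house 4 = mousse/cricket.

2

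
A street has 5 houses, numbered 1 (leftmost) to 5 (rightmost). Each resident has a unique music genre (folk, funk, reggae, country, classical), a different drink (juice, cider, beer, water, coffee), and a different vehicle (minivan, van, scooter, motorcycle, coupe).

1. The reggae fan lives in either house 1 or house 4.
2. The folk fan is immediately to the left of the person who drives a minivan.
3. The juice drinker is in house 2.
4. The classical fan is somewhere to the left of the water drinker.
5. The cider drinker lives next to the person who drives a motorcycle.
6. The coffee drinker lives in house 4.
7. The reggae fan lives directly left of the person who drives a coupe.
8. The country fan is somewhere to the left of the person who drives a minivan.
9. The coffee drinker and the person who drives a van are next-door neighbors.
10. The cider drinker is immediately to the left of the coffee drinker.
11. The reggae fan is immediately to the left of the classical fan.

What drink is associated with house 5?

Clue 3: the juice drinker is in house 2.
Clue 6 places the coffee drinker in house 4.
From clue 10, the cider drinker must be in house 3.
By clue 11, the reggae fan is in house 1.
Clue 11: the classical fan is in house 2.
House 5's music genre must be funk (nothing else left).
That leaves beer as the drink for house 1.
That leaves water as the drink for house 5.
From clue 7, the person who drives a coupe must be in house 2.
The only vehicle still possible for house 1 is scooter.
The only vehicle still possible for house 3 is van.
That leaves minivan as the vehicle for house 5.
Clue 2: the folk fan is in house 4.
That leaves country as the music genre for house 3.
That leaves motorcycle as the vehicle for house 4.
So: house 1 = reggae/beer/scooter, house 2 = classical/juice/coupe, house 3 = country/cider/van, house 4 = folk/coffee/motorcycle, house 5 = funk/water/minivan.

water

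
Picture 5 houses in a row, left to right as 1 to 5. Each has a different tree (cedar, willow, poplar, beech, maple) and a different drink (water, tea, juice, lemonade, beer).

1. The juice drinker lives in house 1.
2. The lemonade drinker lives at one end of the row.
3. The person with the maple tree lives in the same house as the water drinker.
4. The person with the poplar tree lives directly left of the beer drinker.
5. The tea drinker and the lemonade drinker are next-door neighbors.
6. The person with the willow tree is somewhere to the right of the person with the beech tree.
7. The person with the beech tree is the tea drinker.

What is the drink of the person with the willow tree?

lemonade

By clue 1, the juice drinker is in house 1.
The only drink still possible for house 5 is lemonade.
From clue 5, the tea drinker must be in house 4.
The person with the beech tree is in house 4 (clue 7).
Clue 6 places the person with the willow tree in house 5.
The person with the maple tree is narrowed to house 2 or 3; consider each.
Placing it in house 2 leads to a contradiction, so it's in house 3.
By clue 3, the water drinker is in house 3.
The only drink still possible for house 2 is beer.
The person with the poplar tree is in house 1 (clue 4).
House 2 tree: only cedar fits.
So: house 1 = poplar/juice, house 2 = cedar/beer, house 3 = maple/water, house 4 = beech/tea, house 5 = willow/lemonade.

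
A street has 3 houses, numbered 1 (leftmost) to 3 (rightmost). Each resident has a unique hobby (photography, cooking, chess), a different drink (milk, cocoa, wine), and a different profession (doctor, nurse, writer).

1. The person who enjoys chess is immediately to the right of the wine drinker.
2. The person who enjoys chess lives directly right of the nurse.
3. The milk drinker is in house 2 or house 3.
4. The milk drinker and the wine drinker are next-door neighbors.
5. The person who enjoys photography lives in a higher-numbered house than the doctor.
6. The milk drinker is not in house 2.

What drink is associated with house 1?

Clue 6: the milk drinker is in house 3.
That leaves cooking as the hobby for house 1.
House 3 profession: only writer fits.
By clue 4, the wine drinker is in house 2.
The only drink still possible for house 1 is cocoa.
From clue 1, the person who enjoys chess must be in house 3.
From clue 2, the nurse must be in house 2.
House 2's hobby must be photography (nothing else left).
House 1's profession must be doctor (nothing else left).
So: house 1 = cooking/cocoa/doctor, house 2 = photography/wine/nurse, house 3 = chess/milk/writer.

cocoa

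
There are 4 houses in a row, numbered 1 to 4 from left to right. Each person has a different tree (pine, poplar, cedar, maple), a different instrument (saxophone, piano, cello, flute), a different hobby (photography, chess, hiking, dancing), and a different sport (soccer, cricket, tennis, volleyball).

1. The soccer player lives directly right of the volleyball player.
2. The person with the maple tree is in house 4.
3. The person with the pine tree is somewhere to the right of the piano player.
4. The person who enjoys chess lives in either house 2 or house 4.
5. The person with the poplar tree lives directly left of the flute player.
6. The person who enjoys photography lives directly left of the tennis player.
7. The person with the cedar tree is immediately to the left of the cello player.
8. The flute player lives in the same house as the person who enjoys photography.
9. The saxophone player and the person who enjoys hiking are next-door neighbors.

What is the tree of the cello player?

Clue 2 places the person with the maple tree in house 4.
The person with the pine tree is narrowed to house 2 or 3; consider each.
Placing it in house 2 leads to a contradiction, so it's in house 3.
House 4 instrument: only saxophone fits.
The person who enjoys hiking is in house 3 (clue 9).
The only instrument still possible for house 1 is piano.
House 1's hobby must be dancing (nothing else left).
So house 4 gets chess for hobby.
Clue 6: the tennis player is in house 3.
Clue 8: the flute player is in house 2.
The only instrument still possible for house 3 is cello.
House 2's hobby must be photography (nothing else left).
Clue 1: the soccer player is in house 2.
From clue 1, the volleyball player must be in house 1.
Clue 5 places the person with the poplar tree in house 1.
By clue 7, the person with the cedar tree is in house 2.
House 4 sport: only cricket fits.
So: house 1 = poplar/piano/dancing/volleyball, house 2 = cedar/flute/photography/soccer, house 3 = pine/cello/hiking/tennis, house 4 = maple/saxophone/chess/cricket.

pine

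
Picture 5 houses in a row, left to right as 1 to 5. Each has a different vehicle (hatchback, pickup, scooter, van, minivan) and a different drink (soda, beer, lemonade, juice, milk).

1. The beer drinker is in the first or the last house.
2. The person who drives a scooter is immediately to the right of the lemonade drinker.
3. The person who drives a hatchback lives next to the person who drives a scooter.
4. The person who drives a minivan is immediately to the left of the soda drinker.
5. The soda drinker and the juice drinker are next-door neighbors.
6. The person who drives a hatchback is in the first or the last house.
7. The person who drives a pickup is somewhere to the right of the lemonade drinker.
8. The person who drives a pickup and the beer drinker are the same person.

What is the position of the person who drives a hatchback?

1

Clue 8 places the person who drives a pickup in house 5.
Clue 8: the beer drinker is in house 5.
Clue 3: the person who drives a scooter is in house 2.
So house 1 gets hatchback for vehicle.
So house 3 gets minivan for vehicle.
House 4's vehicle must be van (nothing else left).
Clue 2: the lemonade drinker is in house 1.
From clue 4, the soda drinker must be in house 4.
The juice drinker is in house 3 (clue 5).
That leaves milk as the drink for house 2.
So: house 1 = hatchback/lemonade, house 2 = scooter/milk, house 3 = minivan/juice, house 4 = van/soda, house 5 = pickup/beer.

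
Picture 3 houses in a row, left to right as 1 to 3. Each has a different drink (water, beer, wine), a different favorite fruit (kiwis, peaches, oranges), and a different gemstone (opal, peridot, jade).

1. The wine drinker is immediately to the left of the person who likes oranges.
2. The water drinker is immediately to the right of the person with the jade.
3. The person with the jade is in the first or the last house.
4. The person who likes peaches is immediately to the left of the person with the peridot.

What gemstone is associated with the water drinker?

peridot

The person with the jade is in house 1 (clue 3).
By clue 2, the water drinker is in house 2.
House 1's drink must be wine (nothing else left).
House 3's drink must be beer (nothing else left).
By clue 1, the person who likes oranges is in house 2.
House 3's favorite fruit must be kiwis (nothing else left).
The person with the peridot is in house 2 (clue 4).
That leaves peaches as the favorite fruit for house 1.
House 3 gemstone: only opal fits.
So: house 1 = wine/peaches/jade, house 2 = water/oranges/peridot, house 3 = beer/kiwis/opal.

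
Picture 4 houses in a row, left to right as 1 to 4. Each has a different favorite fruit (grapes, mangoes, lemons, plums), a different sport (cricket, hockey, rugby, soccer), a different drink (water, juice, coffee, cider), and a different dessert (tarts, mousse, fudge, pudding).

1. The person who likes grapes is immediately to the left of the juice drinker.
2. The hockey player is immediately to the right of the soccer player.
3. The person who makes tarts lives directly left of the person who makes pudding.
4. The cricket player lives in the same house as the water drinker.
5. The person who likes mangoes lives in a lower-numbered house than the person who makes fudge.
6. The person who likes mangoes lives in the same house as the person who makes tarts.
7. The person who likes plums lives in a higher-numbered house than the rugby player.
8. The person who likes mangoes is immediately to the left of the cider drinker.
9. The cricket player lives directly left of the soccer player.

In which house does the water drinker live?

2

So house 4 gets hockey for sport.
By clue 2, the soccer player is in house 3.
By clue 9, the cricket player is in house 2.
That leaves rugby as the sport for house 1.
The water drinker is in house 2 (clue 4).
House 1's drink must be coffee (nothing else left).
House 1's favorite fruit must be lemons (nothing else left).
House 4 favorite fruit: only plums fits.
That leaves mousse as the dessert for house 1.
The only dessert still possible for house 2 is tarts.
By clue 3, the person who makes pudding is in house 3.
The person who likes mangoes is in house 2 (clue 6).
Clue 8 places the cider drinker in house 3.
That leaves grapes as the favorite fruit for house 3.
House 4's drink must be juice (nothing else left).
House 4 dessert: only fudge fits.
So: house 1 = lemons/rugby/coffee/mousse, house 2 = mangoes/cricket/water/tarts, house 3 = grapes/soccer/cider/pudding, house 4 = plums/hockey/juice/fudge.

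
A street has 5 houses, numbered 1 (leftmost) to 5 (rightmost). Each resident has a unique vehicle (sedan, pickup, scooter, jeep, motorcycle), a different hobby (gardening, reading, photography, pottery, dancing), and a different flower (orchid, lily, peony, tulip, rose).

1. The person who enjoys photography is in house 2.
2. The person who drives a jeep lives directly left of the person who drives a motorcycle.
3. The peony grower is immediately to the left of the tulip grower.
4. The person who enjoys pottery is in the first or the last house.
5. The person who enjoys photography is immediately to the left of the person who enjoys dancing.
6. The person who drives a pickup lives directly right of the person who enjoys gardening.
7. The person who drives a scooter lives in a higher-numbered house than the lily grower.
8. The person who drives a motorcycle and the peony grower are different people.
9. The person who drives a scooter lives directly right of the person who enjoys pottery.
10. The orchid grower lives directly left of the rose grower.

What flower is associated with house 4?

orchid

From clue 1, the person who enjoys photography must be in house 2.
Clue 5 places the person who enjoys dancing in house 3.
From clue 9, the person who drives a scooter must be in house 2.
Clue 9: the person who enjoys pottery is in house 1.
The only hobby still possible for house 5 is reading.
By clue 6, the person who drives a pickup is in house 5.
The lily grower is in house 1 (clue 7).
So house 1 gets sedan for vehicle.
House 3's vehicle must be jeep (nothing else left).
House 4 vehicle: only motorcycle fits.
The only hobby still possible for house 4 is gardening.
The only flower still possible for house 5 is rose.
From clue 10, the orchid grower must be in house 4.
That leaves peony as the flower for house 2.
So house 3 gets tulip for flower.
So: house 1 = sedan/pottery/lily, house 2 = scooter/photography/peony, house 3 = jeep/dancing/tulip, house 4 = motorcycle/gardening/orchid, house 5 = pickup/reading/rose.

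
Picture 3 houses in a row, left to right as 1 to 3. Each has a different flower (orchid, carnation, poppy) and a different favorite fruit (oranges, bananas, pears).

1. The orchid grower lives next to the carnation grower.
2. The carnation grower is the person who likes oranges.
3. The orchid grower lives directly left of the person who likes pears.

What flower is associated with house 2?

orchid

The orchid grower is narrowed to house 1 or 2; consider each.
Placing it in house 1 leads to a contradiction, so it's in house 2.
By clue 3, the person who likes pears is in house 3.
House 2's favorite fruit must be bananas (nothing else left).
From clue 2, the carnation grower must be in house 1.
House 3 flower: only poppy fits.
The only favorite fruit still possible for house 1 is oranges.
So: house 1 = carnation/oranges, house 2 = orchid/bananas, house 3 = poppy/pears.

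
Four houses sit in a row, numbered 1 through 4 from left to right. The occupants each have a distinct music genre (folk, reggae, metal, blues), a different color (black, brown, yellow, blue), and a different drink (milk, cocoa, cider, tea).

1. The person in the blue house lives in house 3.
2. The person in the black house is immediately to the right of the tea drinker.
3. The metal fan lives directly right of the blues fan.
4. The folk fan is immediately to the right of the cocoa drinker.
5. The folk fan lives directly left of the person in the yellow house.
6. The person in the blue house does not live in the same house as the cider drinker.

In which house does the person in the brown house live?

The person in the blue house is in house 3 (clue 1).
That leaves brown as the color for house 1.
The only color still possible for house 2 is black.
So house 4 gets yellow for color.
Clue 2 places the tea drinker in house 1.
By clue 5, the folk fan is in house 3.
So house 3 gets milk for drink.
That leaves cider as the drink for house 4.
From clue 3, the metal fan must be in house 2.
Clue 3 places the blues fan in house 1.
House 4 music genre: only reggae fits.
So house 2 gets cocoa for drink.
So: house 1 = blues/brown/tea, house 2 = metal/black/cocoa, house 3 = folk/blue/milk, house 4 = reggae/yellow/cider.

1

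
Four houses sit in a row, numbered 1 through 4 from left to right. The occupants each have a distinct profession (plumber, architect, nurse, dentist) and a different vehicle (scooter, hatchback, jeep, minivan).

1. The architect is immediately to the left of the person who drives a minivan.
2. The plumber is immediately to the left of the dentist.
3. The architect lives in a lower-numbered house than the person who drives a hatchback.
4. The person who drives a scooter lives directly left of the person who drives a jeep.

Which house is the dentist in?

House 1 vehicle: only scooter fits.
From clue 4, the person who drives a jeep must be in house 2.
The architect is narrowed to house 2 or 3; consider each.
Placing it in house 3 leads to a contradiction, so it's in house 2.
Clue 1: the person who drives a minivan is in house 3.
House 4 vehicle: only hatchback fits.
Clue 2 places the plumber in house 3.
Clue 2: the dentist is in house 4.
House 1's profession must be nurse (nothing else left).
So: house 1 = nurse/scooter, house 2 = architect/jeep, house 3 = plumber/minivan, house 4 = dentist/hatchback.

4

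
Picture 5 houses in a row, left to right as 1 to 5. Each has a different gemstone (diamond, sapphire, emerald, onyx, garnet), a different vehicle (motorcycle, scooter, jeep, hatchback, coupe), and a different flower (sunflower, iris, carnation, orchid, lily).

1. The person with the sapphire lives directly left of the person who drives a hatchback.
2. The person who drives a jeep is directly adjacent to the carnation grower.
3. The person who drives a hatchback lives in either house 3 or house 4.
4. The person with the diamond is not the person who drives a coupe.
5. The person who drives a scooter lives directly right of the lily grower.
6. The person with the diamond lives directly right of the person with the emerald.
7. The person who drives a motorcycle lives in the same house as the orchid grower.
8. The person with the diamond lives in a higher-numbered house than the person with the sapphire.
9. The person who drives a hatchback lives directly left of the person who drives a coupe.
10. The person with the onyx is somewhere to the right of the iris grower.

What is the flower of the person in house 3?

That leaves garnet as the gemstone for house 1.
The person with the sapphire is narrowed to house 2 or 3; consider each.
Placing it in house 3 leads to a contradiction, so it's in house 2.
Clue 1: the person who drives a hatchback is in house 3.
From clue 9, the person who drives a coupe must be in house 4.
Clue 6: the person with the diamond is in house 5.
From clue 6, the person with the emerald must be in house 4.
So house 3 gets onyx for gemstone.
The person who drives a scooter is narrowed to house 2 or 5; consider each.
Placing it in house 2 leads to a contradiction, so it's in house 5.
By clue 5, the lily grower is in house 4.
So house 5 gets sunflower for flower.
That leaves carnation as the flower for house 3.
The person who drives a jeep is in house 2 (clue 2).
House 1 vehicle: only motorcycle fits.
Clue 7 places the orchid grower in house 1.
House 2's flower must be iris (nothing else left).
So: house 1 = garnet/motorcycle/orchid, house 2 = sapphire/jeep/iris, house 3 = onyx/hatchback/carnation, house 4 = emerald/coupe/lily, house 5 = diamond/scooter/sunflower.

carnation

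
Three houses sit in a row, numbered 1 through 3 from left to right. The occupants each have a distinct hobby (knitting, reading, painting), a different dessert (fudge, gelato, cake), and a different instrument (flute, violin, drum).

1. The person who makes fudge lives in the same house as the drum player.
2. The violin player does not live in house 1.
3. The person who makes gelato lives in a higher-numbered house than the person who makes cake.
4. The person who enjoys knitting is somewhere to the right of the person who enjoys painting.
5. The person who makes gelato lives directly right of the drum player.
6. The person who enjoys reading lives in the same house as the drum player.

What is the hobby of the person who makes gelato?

The only hobby still possible for house 3 is knitting.
That leaves gelato as the dessert for house 3.
From clue 5, the drum player must be in house 2.
By clue 6, the person who enjoys reading is in house 2.
That leaves painting as the hobby for house 1.
So house 1 gets flute for instrument.
So house 3 gets violin for instrument.
Clue 1 places the person who makes fudge in house 2.
House 1 dessert: only cake fits.
So: house 1 = painting/cake/flute, house 2 = reading/fudge/drum, house 3 = knitting/gelato/violin.

knitting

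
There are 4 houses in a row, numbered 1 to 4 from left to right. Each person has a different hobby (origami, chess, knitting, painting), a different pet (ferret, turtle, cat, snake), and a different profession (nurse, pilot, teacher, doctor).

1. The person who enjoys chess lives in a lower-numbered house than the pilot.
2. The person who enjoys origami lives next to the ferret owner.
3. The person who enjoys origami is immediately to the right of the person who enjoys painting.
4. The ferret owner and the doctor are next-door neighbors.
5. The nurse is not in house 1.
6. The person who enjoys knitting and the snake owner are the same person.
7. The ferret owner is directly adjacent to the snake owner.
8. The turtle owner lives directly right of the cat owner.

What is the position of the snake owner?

The person who enjoys chess is narrowed to house 1 or 2 or 3; consider each.
Placing it in house 1 and house 2 leads to a contradiction, so it's in house 3.
The pilot is in house 4 (clue 1).
The person who enjoys origami is in house 2 (clue 3).
By clue 3, the person who enjoys painting is in house 1.
Clue 4: the doctor is in house 2.
House 4 hobby: only knitting fits.
The only profession still possible for house 1 is teacher.
So house 3 gets nurse for profession.
Clue 6: the snake owner is in house 4.
From clue 7, the ferret owner must be in house 3.
The only pet still possible for house 1 is cat.
The only pet still possible for house 2 is turtle.
So: house 1 = painting/cat/teacher, house 2 = origami/turtle/doctor, house 3 = chess/ferret/nurse, house 4 = knitting/snake/pilot.

4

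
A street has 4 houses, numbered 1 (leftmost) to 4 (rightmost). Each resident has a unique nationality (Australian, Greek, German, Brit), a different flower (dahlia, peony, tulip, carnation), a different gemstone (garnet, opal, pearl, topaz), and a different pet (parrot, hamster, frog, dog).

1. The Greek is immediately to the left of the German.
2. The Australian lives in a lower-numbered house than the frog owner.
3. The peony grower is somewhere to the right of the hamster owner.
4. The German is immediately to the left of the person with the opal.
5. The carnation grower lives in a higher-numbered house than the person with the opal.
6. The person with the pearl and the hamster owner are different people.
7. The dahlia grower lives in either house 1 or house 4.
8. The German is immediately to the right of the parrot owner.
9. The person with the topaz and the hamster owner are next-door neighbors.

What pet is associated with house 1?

The carnation grower is in house 4 (clue 5).
The person with the opal is in house 3 (clue 5).
The only nationality still possible for house 4 is Brit.
Clue 4 places the German in house 2.
From clue 8, the parrot owner must be in house 1.
House 3's nationality must be Australian (nothing else left).
House 1's flower must be dahlia (nothing else left).
So house 2 gets hamster for pet.
The frog owner is in house 4 (clue 2).
The peony grower is in house 3 (clue 3).
Clue 9: the person with the topaz is in house 1.
House 1 nationality: only Greek fits.
House 2 flower: only tulip fits.
So house 2 gets garnet for gemstone.
The only gemstone still possible for house 4 is pearl.
House 3's pet must be dog (nothing else left).
So: house 1 = Greek/dahlia/topaz/parrot, house 2 = German/tulip/garnet/hamster, house 3 = Australian/peony/opal/dog, house 4 = Brit/carnation/pearl/frog.

parrot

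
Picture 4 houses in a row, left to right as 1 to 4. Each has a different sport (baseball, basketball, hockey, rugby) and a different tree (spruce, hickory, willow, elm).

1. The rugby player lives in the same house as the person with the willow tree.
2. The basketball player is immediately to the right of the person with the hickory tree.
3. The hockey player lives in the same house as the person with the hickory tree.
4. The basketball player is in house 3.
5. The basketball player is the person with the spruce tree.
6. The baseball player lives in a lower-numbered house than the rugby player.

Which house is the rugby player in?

4

Clue 4 places the basketball player in house 3.
Clue 5 places the person with the spruce tree in house 3.
House 4 sport: only rugby fits.
The person with the willow tree is in house 4 (clue 1).
From clue 2, the person with the hickory tree must be in house 2.
The hockey player is in house 2 (clue 3).
That leaves baseball as the sport for house 1.
So house 1 gets elm for tree.
So: house 1 = baseball/elm, house 2 = hockey/hickory, house 3 = basketball/spruce, house 4 = rugby/willow.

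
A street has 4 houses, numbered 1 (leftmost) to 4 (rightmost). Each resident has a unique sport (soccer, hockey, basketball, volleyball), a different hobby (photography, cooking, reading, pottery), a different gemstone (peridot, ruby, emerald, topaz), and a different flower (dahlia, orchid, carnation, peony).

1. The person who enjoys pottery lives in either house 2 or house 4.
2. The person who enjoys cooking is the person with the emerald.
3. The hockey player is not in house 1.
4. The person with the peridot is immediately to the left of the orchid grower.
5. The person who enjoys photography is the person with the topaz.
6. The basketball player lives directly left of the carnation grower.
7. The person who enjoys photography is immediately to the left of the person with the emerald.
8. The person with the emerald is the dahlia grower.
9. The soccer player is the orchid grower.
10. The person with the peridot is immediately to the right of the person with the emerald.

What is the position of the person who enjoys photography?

1

By clue 10, the person with the peridot is in house 3.
The person with the emerald is in house 2 (clue 10).
So house 1 gets peony for flower.
From clue 2, the person who enjoys cooking must be in house 2.
From clue 4, the orchid grower must be in house 4.
Clue 5: the person who enjoys photography is in house 1.
From clue 5, the person with the topaz must be in house 1.
Clue 8 places the dahlia grower in house 2.
Clue 9 places the soccer player in house 4.
The only hobby still possible for house 3 is reading.
So house 4 gets pottery for hobby.
So house 4 gets ruby for gemstone.
House 3 flower: only carnation fits.
The basketball player is in house 2 (clue 6).
House 1's sport must be volleyball (nothing else left).
That leaves hockey as the sport for house 3.
So: house 1 = volleyball/photography/topaz/peony, house 2 = basketball/cooking/emerald/dahlia, house 3 = hockey/reading/peridot/carnation, house 4 = soccer/pottery/ruby/orchid.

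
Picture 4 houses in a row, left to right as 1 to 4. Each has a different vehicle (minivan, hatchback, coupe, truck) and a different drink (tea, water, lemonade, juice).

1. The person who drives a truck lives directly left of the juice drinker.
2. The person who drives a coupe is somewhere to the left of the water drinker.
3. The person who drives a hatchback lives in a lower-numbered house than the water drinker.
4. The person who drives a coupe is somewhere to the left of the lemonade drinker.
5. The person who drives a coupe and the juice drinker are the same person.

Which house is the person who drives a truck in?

The only vehicle still possible for house 4 is minivan.
So house 1 gets tea for drink.
So house 2 gets juice for drink.
From clue 1, the person who drives a truck must be in house 1.
Clue 5 places the person who drives a coupe in house 2.
So house 3 gets hatchback for vehicle.
From clue 3, the water drinker must be in house 4.
That leaves lemonade as the drink for house 3.
So: house 1 = truck/tea, house 2 = coupe/juice, house 3 = hatchback/lemonade, house 4 = minivan/water.

1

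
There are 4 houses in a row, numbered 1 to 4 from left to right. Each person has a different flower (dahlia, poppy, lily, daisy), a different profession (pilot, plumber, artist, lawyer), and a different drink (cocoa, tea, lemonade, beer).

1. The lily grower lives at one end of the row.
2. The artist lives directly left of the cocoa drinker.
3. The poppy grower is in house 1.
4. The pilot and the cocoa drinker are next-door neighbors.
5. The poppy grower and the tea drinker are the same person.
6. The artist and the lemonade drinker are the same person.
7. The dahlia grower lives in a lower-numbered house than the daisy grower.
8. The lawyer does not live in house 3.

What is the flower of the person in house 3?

daisy

Clue 3 places the poppy grower in house 1.
Clue 5 places the tea drinker in house 1.
House 4's flower must be lily (nothing else left).
By clue 7, the dahlia grower is in house 2.
The daisy grower is in house 3 (clue 7).
The artist is narrowed to house 2 or 3; consider each.
Placing it in house 3 leads to a contradiction, so it's in house 2.
Clue 2: the cocoa drinker is in house 3.
By clue 6, the lemonade drinker is in house 2.
So house 3 gets plumber for profession.
House 4 drink: only beer fits.
That leaves lawyer as the profession for house 1.
The only profession still possible for house 4 is pilot.
So: house 1 = poppy/lawyer/tea, house 2 = dahlia/artist/lemonade, house 3 = daisy/plumber/cocoa, house 4 = lily/pilot/beer.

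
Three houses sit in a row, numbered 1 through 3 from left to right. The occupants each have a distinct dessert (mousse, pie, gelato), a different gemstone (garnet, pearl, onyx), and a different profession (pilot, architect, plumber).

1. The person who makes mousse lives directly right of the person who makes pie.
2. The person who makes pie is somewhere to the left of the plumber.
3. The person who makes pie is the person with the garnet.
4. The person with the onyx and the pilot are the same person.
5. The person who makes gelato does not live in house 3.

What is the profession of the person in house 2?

That leaves mousse as the dessert for house 3.
Clue 1: the person who makes pie is in house 2.
From clue 2, the plumber must be in house 3.
By clue 3, the person with the garnet is in house 2.
The only dessert still possible for house 1 is gelato.
The person with the onyx is in house 1 (clue 4).
The pilot is in house 1 (clue 4).
House 3 gemstone: only pearl fits.
House 2's profession must be architect (nothing else left).
So: house 1 = gelato/onyx/pilot, house 2 = pie/garnet/architect, house 3 = mousse/pearl/plumber.

architect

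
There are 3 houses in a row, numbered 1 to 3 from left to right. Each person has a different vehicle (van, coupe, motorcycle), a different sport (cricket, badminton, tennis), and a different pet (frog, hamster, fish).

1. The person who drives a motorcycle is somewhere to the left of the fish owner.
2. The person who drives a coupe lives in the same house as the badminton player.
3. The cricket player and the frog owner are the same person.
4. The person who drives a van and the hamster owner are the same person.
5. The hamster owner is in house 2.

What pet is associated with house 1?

By clue 5, the hamster owner is in house 2.
House 1 pet: only frog fits.
House 3 pet: only fish fits.
By clue 3, the cricket player is in house 1.
Clue 4 places the person who drives a van in house 2.
The only vehicle still possible for house 1 is motorcycle.
That leaves coupe as the vehicle for house 3.
From clue 2, the badminton player must be in house 3.
House 2 sport: only tennis fits.
So: house 1 = motorcycle/cricket/frog, house 2 = van/tennis/hamster, house 3 = coupe/badminton/fish.

frog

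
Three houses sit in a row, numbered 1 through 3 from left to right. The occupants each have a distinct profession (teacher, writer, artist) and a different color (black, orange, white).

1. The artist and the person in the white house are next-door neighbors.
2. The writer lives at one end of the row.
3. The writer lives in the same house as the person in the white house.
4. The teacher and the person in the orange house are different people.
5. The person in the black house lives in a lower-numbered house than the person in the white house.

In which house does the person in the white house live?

From clue 5, the person in the white house must be in house 3.
Clue 1: the artist is in house 2.
From clue 3, the writer must be in house 3.
The only profession still possible for house 1 is teacher.
The person in the orange house is in house 2 (clue 4).
House 1's color must be black (nothing else left).
So: house 1 = teacher/black, house 2 = artist/orange, house 3 = writer/white.

3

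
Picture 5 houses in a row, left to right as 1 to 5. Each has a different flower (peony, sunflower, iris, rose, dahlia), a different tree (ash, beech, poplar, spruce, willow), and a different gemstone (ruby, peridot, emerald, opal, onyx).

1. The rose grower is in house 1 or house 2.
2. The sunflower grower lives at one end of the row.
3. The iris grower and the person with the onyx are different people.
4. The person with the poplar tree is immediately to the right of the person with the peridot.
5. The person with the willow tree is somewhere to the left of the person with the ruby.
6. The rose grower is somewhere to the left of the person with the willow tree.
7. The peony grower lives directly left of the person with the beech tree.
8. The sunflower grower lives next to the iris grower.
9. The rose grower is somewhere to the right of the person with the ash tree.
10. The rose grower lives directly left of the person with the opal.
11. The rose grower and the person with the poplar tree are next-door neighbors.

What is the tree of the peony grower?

ash

Clue 9 places the rose grower in house 2.
Clue 9: the person with the ash tree is in house 1.
The person with the opal is in house 3 (clue 10).
Clue 11: the person with the poplar tree is in house 3.
The person with the peridot is in house 2 (clue 4).
Clue 6: the person with the willow tree is in house 4.
By clue 8, the sunflower grower is in house 5.
The only flower still possible for house 4 is iris.
Clue 5 places the person with the ruby in house 5.
The peony grower is in house 1 (clue 7).
Clue 7 places the person with the beech tree in house 2.
So house 3 gets dahlia for flower.
So house 5 gets spruce for tree.
House 1 gemstone: only onyx fits.
The only gemstone still possible for house 4 is emerald.
So: house 1 = peony/ash/onyx, house 2 = rose/beech/peridot, house 3 = dahlia/poplar/opal, house 4 = iris/willow/emerald, house 5 = sunflower/spruce/ruby.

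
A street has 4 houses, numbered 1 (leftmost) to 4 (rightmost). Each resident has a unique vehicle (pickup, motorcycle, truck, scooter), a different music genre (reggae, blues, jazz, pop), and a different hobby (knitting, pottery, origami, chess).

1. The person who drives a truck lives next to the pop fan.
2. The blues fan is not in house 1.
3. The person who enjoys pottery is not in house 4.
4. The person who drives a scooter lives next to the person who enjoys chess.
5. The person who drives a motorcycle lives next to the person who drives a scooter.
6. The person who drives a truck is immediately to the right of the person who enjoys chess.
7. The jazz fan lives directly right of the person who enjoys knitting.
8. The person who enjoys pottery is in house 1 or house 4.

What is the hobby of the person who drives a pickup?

From clue 8, the person who enjoys pottery must be in house 1.
House 4's hobby must be origami (nothing else left).
The only music genre still possible for house 1 is reggae.
The person who drives a truck is narrowed to house 3 or 4; consider each.
Placing it in house 4 leads to a contradiction, so it's in house 3.
From clue 6, the person who enjoys chess must be in house 2.
House 3's hobby must be knitting (nothing else left).
The person who drives a scooter is in house 1 (clue 4).
The person who drives a motorcycle is in house 2 (clue 5).
Clue 7: the jazz fan is in house 4.
The only vehicle still possible for house 4 is pickup.
House 2's music genre must be pop (nothing else left).
The only music genre still possible for house 3 is blues.
So: house 1 = scooter/reggae/pottery, house 2 = motorcycle/pop/chess, house 3 = truck/blues/knitting, house 4 = pickup/jazz/origami.

origami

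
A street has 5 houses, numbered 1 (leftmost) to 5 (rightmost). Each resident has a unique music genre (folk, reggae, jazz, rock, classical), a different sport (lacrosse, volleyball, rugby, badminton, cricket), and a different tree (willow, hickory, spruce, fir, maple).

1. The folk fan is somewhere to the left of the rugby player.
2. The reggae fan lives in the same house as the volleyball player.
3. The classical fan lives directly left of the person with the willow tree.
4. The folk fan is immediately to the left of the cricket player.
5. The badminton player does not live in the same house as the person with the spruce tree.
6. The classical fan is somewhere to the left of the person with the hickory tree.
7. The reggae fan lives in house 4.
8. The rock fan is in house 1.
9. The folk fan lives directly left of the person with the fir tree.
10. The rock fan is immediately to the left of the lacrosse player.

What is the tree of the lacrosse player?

The reggae fan is in house 4 (clue 7).
Clue 8: the rock fan is in house 1.
Clue 10: the lacrosse player is in house 2.
House 5's music genre must be jazz (nothing else left).
The volleyball player is in house 4 (clue 2).
House 1's sport must be badminton (nothing else left).
So house 3 gets cricket for sport.
House 5 sport: only rugby fits.
Clue 4: the folk fan is in house 2.
By clue 9, the person with the fir tree is in house 3.
House 3's music genre must be classical (nothing else left).
House 1 tree: only maple fits.
That leaves spruce as the tree for house 2.
The only tree still possible for house 5 is hickory.
House 4 tree: only willow fits.
So: house 1 = rock/badminton/maple, house 2 = folk/lacrosse/spruce, house 3 = classical/cricket/fir, house 4 = reggae/volleyball/willow, house 5 = jazz/rugby/hickory.

spruce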